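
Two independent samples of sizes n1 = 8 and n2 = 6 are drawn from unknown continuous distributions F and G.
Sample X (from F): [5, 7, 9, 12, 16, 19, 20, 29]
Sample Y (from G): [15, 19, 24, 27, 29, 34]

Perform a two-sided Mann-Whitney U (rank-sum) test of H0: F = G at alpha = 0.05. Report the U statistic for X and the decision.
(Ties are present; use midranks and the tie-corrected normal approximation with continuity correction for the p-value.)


Step 1: Combine and sort all 14 observations; assign midranks.
sorted (value, group): (5,X), (7,X), (9,X), (12,X), (15,Y), (16,X), (19,X), (19,Y), (20,X), (24,Y), (27,Y), (29,X), (29,Y), (34,Y)
ranks: 5->1, 7->2, 9->3, 12->4, 15->5, 16->6, 19->7.5, 19->7.5, 20->9, 24->10, 27->11, 29->12.5, 29->12.5, 34->14
Step 2: Rank sum for X: R1 = 1 + 2 + 3 + 4 + 6 + 7.5 + 9 + 12.5 = 45.
Step 3: U_X = R1 - n1(n1+1)/2 = 45 - 8*9/2 = 45 - 36 = 9.
       U_Y = n1*n2 - U_X = 48 - 9 = 39.
Step 4: Ties are present, so use the tie-corrected normal approximation (with continuity correction) for the p-value.
Step 5: p-value = 0.060646; compare to alpha = 0.05. fail to reject H0.

U_X = 9, p = 0.060646, fail to reject H0 at alpha = 0.05.


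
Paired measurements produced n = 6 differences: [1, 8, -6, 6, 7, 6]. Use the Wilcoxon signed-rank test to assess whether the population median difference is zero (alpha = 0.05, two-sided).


Step 1: Drop any zero differences (none here) and take |d_i|.
|d| = [1, 8, 6, 6, 7, 6]
Step 2: Midrank |d_i| (ties get averaged ranks).
ranks: |1|->1, |8|->6, |6|->3, |6|->3, |7|->5, |6|->3
Step 3: Attach original signs; sum ranks with positive sign and with negative sign.
W+ = 1 + 6 + 3 + 5 + 3 = 18
W- = 3 = 3
(Check: W+ + W- = 21 should equal n(n+1)/2 = 21.)
Step 4: Test statistic W = min(W+, W-) = 3.
Step 5: Ties in |d|, so use the tie-corrected normal approximation.
        E[W] = n(n+1)/4 = 6*7/4 = 10.5.
        Tie groups: |d|=6 (t=3); sum(t^3 - t) = 24.
        Var[W] = n(n+1)(2n+1)/24 - sum(t^3-t)/48 = 546/24 - 24/48 = 22.25.
        z = (W - E[W]) / sqrt(Var[W]) = (3 - 10.5) / 4.7170 = -1.5900.
        Two-sided p = 2*Phi(z) = 0.111836.
Step 6: alpha = 0.05. fail to reject H0.

W+ = 18, W- = 3, W = min = 3, p = 0.111836, fail to reject H0.


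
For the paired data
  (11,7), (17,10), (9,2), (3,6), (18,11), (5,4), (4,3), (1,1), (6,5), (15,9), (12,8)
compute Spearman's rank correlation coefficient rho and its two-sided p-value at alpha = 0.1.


Step 1: Rank x and y separately (midranks; no ties here).
rank(x): 11->7, 17->10, 9->6, 3->2, 18->11, 5->4, 4->3, 1->1, 6->5, 15->9, 12->8
rank(y): 7->7, 10->10, 2->2, 6->6, 11->11, 4->4, 3->3, 1->1, 5->5, 9->9, 8->8
Step 2: d_i = R_x(i) - R_y(i); compute d_i^2.
  (7-7)^2=0, (10-10)^2=0, (6-2)^2=16, (2-6)^2=16, (11-11)^2=0, (4-4)^2=0, (3-3)^2=0, (1-1)^2=0, (5-5)^2=0, (9-9)^2=0, (8-8)^2=0
sum(d^2) = 32.
Step 3: rho = 1 - 6*32 / (11*(11^2 - 1)) = 1 - 192/1320 = 0.854545.
Step 4: Under H0, t = rho * sqrt((n-2)/(1-rho^2)) = 4.9360 ~ t(9).
Step 5: Two-sided p-value from the t-distribution with 9 df = 0.000807.
Step 6: alpha = 0.1. reject H0.

rho = 0.8545, p = 0.000807, reject H0 at alpha = 0.1.


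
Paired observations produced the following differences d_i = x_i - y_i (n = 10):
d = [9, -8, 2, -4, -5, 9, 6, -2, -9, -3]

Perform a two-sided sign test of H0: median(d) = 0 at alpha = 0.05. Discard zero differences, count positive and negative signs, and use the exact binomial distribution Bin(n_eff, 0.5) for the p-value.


Step 1: Discard zero differences. Original n = 10; n_eff = number of nonzero differences = 10.
Nonzero differences (with sign): +9, -8, +2, -4, -5, +9, +6, -2, -9, -3
Step 2: Count signs: positive = 4, negative = 6.
Step 3: Under H0: P(positive) = 0.5, so the number of positives S ~ Bin(10, 0.5).
Step 4: Two-sided exact p-value = sum of Bin(10,0.5) probabilities at or below the observed probability = 0.753906.
Step 5: alpha = 0.05. fail to reject H0.

n_eff = 10, pos = 4, neg = 6, p = 0.753906, fail to reject H0.


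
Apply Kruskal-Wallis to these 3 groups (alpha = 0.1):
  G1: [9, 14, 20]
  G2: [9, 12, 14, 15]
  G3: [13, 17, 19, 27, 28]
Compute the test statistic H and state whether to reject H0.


Step 1: Combine all N = 12 observations and assign midranks.
sorted (value, group, rank): (9,G1,1.5), (9,G2,1.5), (12,G2,3), (13,G3,4), (14,G1,5.5), (14,G2,5.5), (15,G2,7), (17,G3,8), (19,G3,9), (20,G1,10), (27,G3,11), (28,G3,12)
Step 2: Sum ranks within each group.
R_1 = 17 (n_1 = 3)
R_2 = 17 (n_2 = 4)
R_3 = 44 (n_3 = 5)
Step 3: H = 12/(N(N+1)) * sum(R_i^2/n_i) - 3(N+1)
     = 12/(12*13) * (17^2/3 + 17^2/4 + 44^2/5) - 3*13
     = 0.076923 * 555.783 - 39
     = 3.752564.
Step 4: Ties present; correction factor C = 1 - 12/(12^3 - 12) = 0.993007. Corrected H = 3.752564 / 0.993007 = 3.778991.
Step 5: Under H0, H ~ chi^2(2); p-value = 0.151148.
Step 6: alpha = 0.1. fail to reject H0.

H = 3.7790, df = 2, p = 0.151148, fail to reject H0.


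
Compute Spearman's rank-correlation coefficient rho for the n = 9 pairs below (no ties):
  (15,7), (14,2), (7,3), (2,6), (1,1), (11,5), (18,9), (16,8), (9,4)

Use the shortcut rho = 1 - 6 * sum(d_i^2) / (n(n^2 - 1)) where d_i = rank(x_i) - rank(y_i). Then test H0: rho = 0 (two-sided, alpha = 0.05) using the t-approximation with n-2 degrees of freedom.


Step 1: Rank x and y separately (midranks; no ties here).
rank(x): 15->7, 14->6, 7->3, 2->2, 1->1, 11->5, 18->9, 16->8, 9->4
rank(y): 7->7, 2->2, 3->3, 6->6, 1->1, 5->5, 9->9, 8->8, 4->4
Step 2: d_i = R_x(i) - R_y(i); compute d_i^2.
  (7-7)^2=0, (6-2)^2=16, (3-3)^2=0, (2-6)^2=16, (1-1)^2=0, (5-5)^2=0, (9-9)^2=0, (8-8)^2=0, (4-4)^2=0
sum(d^2) = 32.
Step 3: rho = 1 - 6*32 / (9*(9^2 - 1)) = 1 - 192/720 = 0.733333.
Step 4: Under H0, t = rho * sqrt((n-2)/(1-rho^2)) = 2.8538 ~ t(7).
Step 5: Two-sided p-value from the t-distribution with 7 df = 0.024554.
Step 6: alpha = 0.05. reject H0.

rho = 0.7333, p = 0.024554, reject H0 at alpha = 0.05.


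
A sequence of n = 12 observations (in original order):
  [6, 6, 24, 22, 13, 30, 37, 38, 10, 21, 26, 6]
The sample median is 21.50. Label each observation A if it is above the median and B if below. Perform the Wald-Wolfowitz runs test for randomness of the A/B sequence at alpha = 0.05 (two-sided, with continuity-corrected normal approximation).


Step 1: Compute median = 21.50; label A = above, B = below.
Labels in order: BBAABAAABBAB  (n_A = 6, n_B = 6)
Step 2: Count runs R = 7.
Step 3: Under H0 (random ordering), E[R] = 2*n_A*n_B/(n_A+n_B) + 1 = 2*6*6/12 + 1 = 7.0000.
        Var[R] = 2*n_A*n_B*(2*n_A*n_B - n_A - n_B) / ((n_A+n_B)^2 * (n_A+n_B-1)) = 4320/1584 = 2.7273.
        SD[R] = 1.6514.
Step 4: R = E[R], so z = 0 with no continuity correction.
Step 5: Two-sided p-value via normal approximation = 2*(1 - Phi(|z|)) = 1.000000.
Step 6: alpha = 0.05. fail to reject H0.

R = 7, z = 0.0000, p = 1.000000, fail to reject H0.


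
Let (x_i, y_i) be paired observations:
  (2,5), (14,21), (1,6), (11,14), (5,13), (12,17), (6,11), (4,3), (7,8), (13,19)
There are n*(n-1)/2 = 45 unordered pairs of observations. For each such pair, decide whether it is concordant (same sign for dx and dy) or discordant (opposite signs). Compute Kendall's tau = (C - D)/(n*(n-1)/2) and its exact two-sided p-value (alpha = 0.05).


Step 1: Enumerate the 45 unordered pairs (i,j) with i<j and classify each by sign(x_j-x_i) * sign(y_j-y_i).
  (1,2):dx=+12,dy=+16->C; (1,3):dx=-1,dy=+1->D; (1,4):dx=+9,dy=+9->C; (1,5):dx=+3,dy=+8->C
  (1,6):dx=+10,dy=+12->C; (1,7):dx=+4,dy=+6->C; (1,8):dx=+2,dy=-2->D; (1,9):dx=+5,dy=+3->C
  (1,10):dx=+11,dy=+14->C; (2,3):dx=-13,dy=-15->C; (2,4):dx=-3,dy=-7->C; (2,5):dx=-9,dy=-8->C
  (2,6):dx=-2,dy=-4->C; (2,7):dx=-8,dy=-10->C; (2,8):dx=-10,dy=-18->C; (2,9):dx=-7,dy=-13->C
  (2,10):dx=-1,dy=-2->C; (3,4):dx=+10,dy=+8->C; (3,5):dx=+4,dy=+7->C; (3,6):dx=+11,dy=+11->C
  (3,7):dx=+5,dy=+5->C; (3,8):dx=+3,dy=-3->D; (3,9):dx=+6,dy=+2->C; (3,10):dx=+12,dy=+13->C
  (4,5):dx=-6,dy=-1->C; (4,6):dx=+1,dy=+3->C; (4,7):dx=-5,dy=-3->C; (4,8):dx=-7,dy=-11->C
  (4,9):dx=-4,dy=-6->C; (4,10):dx=+2,dy=+5->C; (5,6):dx=+7,dy=+4->C; (5,7):dx=+1,dy=-2->D
  (5,8):dx=-1,dy=-10->C; (5,9):dx=+2,dy=-5->D; (5,10):dx=+8,dy=+6->C; (6,7):dx=-6,dy=-6->C
  (6,8):dx=-8,dy=-14->C; (6,9):dx=-5,dy=-9->C; (6,10):dx=+1,dy=+2->C; (7,8):dx=-2,dy=-8->C
  (7,9):dx=+1,dy=-3->D; (7,10):dx=+7,dy=+8->C; (8,9):dx=+3,dy=+5->C; (8,10):dx=+9,dy=+16->C
  (9,10):dx=+6,dy=+11->C
Step 2: C = 39, D = 6, total pairs = 45.
Step 3: tau = (C - D)/(n(n-1)/2) = (39 - 6)/45 = 0.733333.
Step 4: Exact two-sided p-value (enumerate n! = 3628800 permutations of y under H0): p = 0.002213.
Step 5: alpha = 0.05. reject H0.

tau_b = 0.7333 (C=39, D=6), p = 0.002213, reject H0.


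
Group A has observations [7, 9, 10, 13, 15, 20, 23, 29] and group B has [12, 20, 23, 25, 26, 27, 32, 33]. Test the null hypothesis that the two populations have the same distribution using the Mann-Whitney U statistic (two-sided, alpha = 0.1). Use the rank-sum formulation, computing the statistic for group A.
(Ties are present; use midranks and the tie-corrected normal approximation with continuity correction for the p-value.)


Step 1: Combine and sort all 16 observations; assign midranks.
sorted (value, group): (7,X), (9,X), (10,X), (12,Y), (13,X), (15,X), (20,X), (20,Y), (23,X), (23,Y), (25,Y), (26,Y), (27,Y), (29,X), (32,Y), (33,Y)
ranks: 7->1, 9->2, 10->3, 12->4, 13->5, 15->6, 20->7.5, 20->7.5, 23->9.5, 23->9.5, 25->11, 26->12, 27->13, 29->14, 32->15, 33->16
Step 2: Rank sum for X: R1 = 1 + 2 + 3 + 5 + 6 + 7.5 + 9.5 + 14 = 48.
Step 3: U_X = R1 - n1(n1+1)/2 = 48 - 8*9/2 = 48 - 36 = 12.
       U_Y = n1*n2 - U_X = 64 - 12 = 52.
Step 4: Ties are present, so use the tie-corrected normal approximation (with continuity correction) for the p-value.
Step 5: p-value = 0.040274; compare to alpha = 0.1. reject H0.

U_X = 12, p = 0.040274, reject H0 at alpha = 0.1.


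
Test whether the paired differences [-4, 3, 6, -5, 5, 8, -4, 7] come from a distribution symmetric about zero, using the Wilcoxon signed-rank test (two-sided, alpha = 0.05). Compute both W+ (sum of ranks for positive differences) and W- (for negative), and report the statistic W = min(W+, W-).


Step 1: Drop any zero differences (none here) and take |d_i|.
|d| = [4, 3, 6, 5, 5, 8, 4, 7]
Step 2: Midrank |d_i| (ties get averaged ranks).
ranks: |4|->2.5, |3|->1, |6|->6, |5|->4.5, |5|->4.5, |8|->8, |4|->2.5, |7|->7
Step 3: Attach original signs; sum ranks with positive sign and with negative sign.
W+ = 1 + 6 + 4.5 + 8 + 7 = 26.5
W- = 2.5 + 4.5 + 2.5 = 9.5
(Check: W+ + W- = 36 should equal n(n+1)/2 = 36.)
Step 4: Test statistic W = min(W+, W-) = 9.5.
Step 5: Ties in |d|, so use the tie-corrected normal approximation.
        E[W] = n(n+1)/4 = 8*9/4 = 18.
        Tie groups: |d|=4 (t=2), |d|=5 (t=2); sum(t^3 - t) = 12.
        Var[W] = n(n+1)(2n+1)/24 - sum(t^3-t)/48 = 1224/24 - 12/48 = 50.75.
        z = (W - E[W]) / sqrt(Var[W]) = (9.5 - 18) / 7.1239 = -1.1932.
        Two-sided p = 2*Phi(z) = 0.232804.
Step 6: alpha = 0.05. fail to reject H0.

W+ = 26.5, W- = 9.5, W = min = 9.5, p = 0.232804, fail to reject H0.


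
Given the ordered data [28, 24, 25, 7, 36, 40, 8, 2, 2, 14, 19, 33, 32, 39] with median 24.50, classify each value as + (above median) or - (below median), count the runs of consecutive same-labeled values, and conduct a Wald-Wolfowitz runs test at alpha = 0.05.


Step 1: Compute median = 24.50; label A = above, B = below.
Labels in order: ABABAABBBBBAAA  (n_A = 7, n_B = 7)
Step 2: Count runs R = 7.
Step 3: Under H0 (random ordering), E[R] = 2*n_A*n_B/(n_A+n_B) + 1 = 2*7*7/14 + 1 = 8.0000.
        Var[R] = 2*n_A*n_B*(2*n_A*n_B - n_A - n_B) / ((n_A+n_B)^2 * (n_A+n_B-1)) = 8232/2548 = 3.2308.
        SD[R] = 1.7974.
Step 4: Continuity-corrected z = (R + 0.5 - E[R]) / SD[R] = (7 + 0.5 - 8.0000) / 1.7974 = -0.2782.
Step 5: Two-sided p-value via normal approximation = 2*(1 - Phi(|z|)) = 0.780879.
Step 6: alpha = 0.05. fail to reject H0.

R = 7, z = -0.2782, p = 0.780879, fail to reject H0.


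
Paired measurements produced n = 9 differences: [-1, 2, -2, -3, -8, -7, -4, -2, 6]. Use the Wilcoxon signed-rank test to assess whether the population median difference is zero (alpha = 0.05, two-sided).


Step 1: Drop any zero differences (none here) and take |d_i|.
|d| = [1, 2, 2, 3, 8, 7, 4, 2, 6]
Step 2: Midrank |d_i| (ties get averaged ranks).
ranks: |1|->1, |2|->3, |2|->3, |3|->5, |8|->9, |7|->8, |4|->6, |2|->3, |6|->7
Step 3: Attach original signs; sum ranks with positive sign and with negative sign.
W+ = 3 + 7 = 10
W- = 1 + 3 + 5 + 9 + 8 + 6 + 3 = 35
(Check: W+ + W- = 45 should equal n(n+1)/2 = 45.)
Step 4: Test statistic W = min(W+, W-) = 10.
Step 5: Ties in |d|, so use the tie-corrected normal approximation.
        E[W] = n(n+1)/4 = 9*10/4 = 22.5.
        Tie groups: |d|=2 (t=3); sum(t^3 - t) = 24.
        Var[W] = n(n+1)(2n+1)/24 - sum(t^3-t)/48 = 1710/24 - 24/48 = 70.75.
        z = (W - E[W]) / sqrt(Var[W]) = (10 - 22.5) / 8.4113 = -1.4861.
        Two-sided p = 2*Phi(z) = 0.137254.
Step 6: alpha = 0.05. fail to reject H0.

W+ = 10, W- = 35, W = min = 10, p = 0.137254, fail to reject H0.


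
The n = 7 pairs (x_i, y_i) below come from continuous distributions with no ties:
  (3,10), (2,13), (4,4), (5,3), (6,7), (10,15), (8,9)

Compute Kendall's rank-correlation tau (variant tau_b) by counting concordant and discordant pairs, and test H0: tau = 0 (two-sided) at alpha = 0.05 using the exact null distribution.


Step 1: Enumerate the 21 unordered pairs (i,j) with i<j and classify each by sign(x_j-x_i) * sign(y_j-y_i).
  (1,2):dx=-1,dy=+3->D; (1,3):dx=+1,dy=-6->D; (1,4):dx=+2,dy=-7->D; (1,5):dx=+3,dy=-3->D
  (1,6):dx=+7,dy=+5->C; (1,7):dx=+5,dy=-1->D; (2,3):dx=+2,dy=-9->D; (2,4):dx=+3,dy=-10->D
  (2,5):dx=+4,dy=-6->D; (2,6):dx=+8,dy=+2->C; (2,7):dx=+6,dy=-4->D; (3,4):dx=+1,dy=-1->D
  (3,5):dx=+2,dy=+3->C; (3,6):dx=+6,dy=+11->C; (3,7):dx=+4,dy=+5->C; (4,5):dx=+1,dy=+4->C
  (4,6):dx=+5,dy=+12->C; (4,7):dx=+3,dy=+6->C; (5,6):dx=+4,dy=+8->C; (5,7):dx=+2,dy=+2->C
  (6,7):dx=-2,dy=-6->C
Step 2: C = 11, D = 10, total pairs = 21.
Step 3: tau = (C - D)/(n(n-1)/2) = (11 - 10)/21 = 0.047619.
Step 4: Exact two-sided p-value (enumerate n! = 5040 permutations of y under H0): p = 1.000000.
Step 5: alpha = 0.05. fail to reject H0.

tau_b = 0.0476 (C=11, D=10), p = 1.000000, fail to reject H0.


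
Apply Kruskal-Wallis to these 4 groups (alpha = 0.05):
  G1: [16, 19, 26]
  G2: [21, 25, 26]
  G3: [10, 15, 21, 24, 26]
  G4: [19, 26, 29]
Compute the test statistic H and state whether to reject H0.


Step 1: Combine all N = 14 observations and assign midranks.
sorted (value, group, rank): (10,G3,1), (15,G3,2), (16,G1,3), (19,G1,4.5), (19,G4,4.5), (21,G2,6.5), (21,G3,6.5), (24,G3,8), (25,G2,9), (26,G1,11.5), (26,G2,11.5), (26,G3,11.5), (26,G4,11.5), (29,G4,14)
Step 2: Sum ranks within each group.
R_1 = 19 (n_1 = 3)
R_2 = 27 (n_2 = 3)
R_3 = 29 (n_3 = 5)
R_4 = 30 (n_4 = 3)
Step 3: H = 12/(N(N+1)) * sum(R_i^2/n_i) - 3(N+1)
     = 12/(14*15) * (19^2/3 + 27^2/3 + 29^2/5 + 30^2/3) - 3*15
     = 0.057143 * 831.533 - 45
     = 2.516190.
Step 4: Ties present; correction factor C = 1 - 72/(14^3 - 14) = 0.973626. Corrected H = 2.516190 / 0.973626 = 2.584349.
Step 5: Under H0, H ~ chi^2(3); p-value = 0.460240.
Step 6: alpha = 0.05. fail to reject H0.

H = 2.5843, df = 3, p = 0.460240, fail to reject H0.


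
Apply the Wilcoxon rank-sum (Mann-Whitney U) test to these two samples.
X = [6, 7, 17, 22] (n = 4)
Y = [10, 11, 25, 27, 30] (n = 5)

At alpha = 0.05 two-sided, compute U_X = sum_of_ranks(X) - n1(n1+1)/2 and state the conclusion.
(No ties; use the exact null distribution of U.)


Step 1: Combine and sort all 9 observations; assign midranks.
sorted (value, group): (6,X), (7,X), (10,Y), (11,Y), (17,X), (22,X), (25,Y), (27,Y), (30,Y)
ranks: 6->1, 7->2, 10->3, 11->4, 17->5, 22->6, 25->7, 27->8, 30->9
Step 2: Rank sum for X: R1 = 1 + 2 + 5 + 6 = 14.
Step 3: U_X = R1 - n1(n1+1)/2 = 14 - 4*5/2 = 14 - 10 = 4.
       U_Y = n1*n2 - U_X = 20 - 4 = 16.
Step 4: No ties, so the exact null distribution of U (based on enumerating the C(9,4) = 126 equally likely rank assignments) gives the two-sided p-value.
Step 5: p-value = 0.190476; compare to alpha = 0.05. fail to reject H0.

U_X = 4, p = 0.190476, fail to reject H0 at alpha = 0.05.


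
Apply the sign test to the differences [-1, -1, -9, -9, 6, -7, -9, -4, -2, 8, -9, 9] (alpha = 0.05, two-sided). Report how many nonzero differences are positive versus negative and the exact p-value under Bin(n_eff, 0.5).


Step 1: Discard zero differences. Original n = 12; n_eff = number of nonzero differences = 12.
Nonzero differences (with sign): -1, -1, -9, -9, +6, -7, -9, -4, -2, +8, -9, +9
Step 2: Count signs: positive = 3, negative = 9.
Step 3: Under H0: P(positive) = 0.5, so the number of positives S ~ Bin(12, 0.5).
Step 4: Two-sided exact p-value = sum of Bin(12,0.5) probabilities at or below the observed probability = 0.145996.
Step 5: alpha = 0.05. fail to reject H0.

n_eff = 12, pos = 3, neg = 9, p = 0.145996, fail to reject H0.


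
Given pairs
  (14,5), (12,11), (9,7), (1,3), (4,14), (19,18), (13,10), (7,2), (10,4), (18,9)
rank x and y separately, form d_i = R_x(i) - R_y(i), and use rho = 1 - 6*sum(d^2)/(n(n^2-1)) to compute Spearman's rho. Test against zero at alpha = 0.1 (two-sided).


Step 1: Rank x and y separately (midranks; no ties here).
rank(x): 14->8, 12->6, 9->4, 1->1, 4->2, 19->10, 13->7, 7->3, 10->5, 18->9
rank(y): 5->4, 11->8, 7->5, 3->2, 14->9, 18->10, 10->7, 2->1, 4->3, 9->6
Step 2: d_i = R_x(i) - R_y(i); compute d_i^2.
  (8-4)^2=16, (6-8)^2=4, (4-5)^2=1, (1-2)^2=1, (2-9)^2=49, (10-10)^2=0, (7-7)^2=0, (3-1)^2=4, (5-3)^2=4, (9-6)^2=9
sum(d^2) = 88.
Step 3: rho = 1 - 6*88 / (10*(10^2 - 1)) = 1 - 528/990 = 0.466667.
Step 4: Under H0, t = rho * sqrt((n-2)/(1-rho^2)) = 1.4924 ~ t(8).
Step 5: Two-sided p-value from the t-distribution with 8 df = 0.173939.
Step 6: alpha = 0.1. fail to reject H0.

rho = 0.4667, p = 0.173939, fail to reject H0 at alpha = 0.1.


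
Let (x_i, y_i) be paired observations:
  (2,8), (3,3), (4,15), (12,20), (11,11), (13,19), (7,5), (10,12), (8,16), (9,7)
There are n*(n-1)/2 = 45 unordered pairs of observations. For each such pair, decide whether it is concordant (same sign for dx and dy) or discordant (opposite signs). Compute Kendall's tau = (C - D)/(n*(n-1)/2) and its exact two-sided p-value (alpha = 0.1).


Step 1: Enumerate the 45 unordered pairs (i,j) with i<j and classify each by sign(x_j-x_i) * sign(y_j-y_i).
  (1,2):dx=+1,dy=-5->D; (1,3):dx=+2,dy=+7->C; (1,4):dx=+10,dy=+12->C; (1,5):dx=+9,dy=+3->C
  (1,6):dx=+11,dy=+11->C; (1,7):dx=+5,dy=-3->D; (1,8):dx=+8,dy=+4->C; (1,9):dx=+6,dy=+8->C
  (1,10):dx=+7,dy=-1->D; (2,3):dx=+1,dy=+12->C; (2,4):dx=+9,dy=+17->C; (2,5):dx=+8,dy=+8->C
  (2,6):dx=+10,dy=+16->C; (2,7):dx=+4,dy=+2->C; (2,8):dx=+7,dy=+9->C; (2,9):dx=+5,dy=+13->C
  (2,10):dx=+6,dy=+4->C; (3,4):dx=+8,dy=+5->C; (3,5):dx=+7,dy=-4->D; (3,6):dx=+9,dy=+4->C
  (3,7):dx=+3,dy=-10->D; (3,8):dx=+6,dy=-3->D; (3,9):dx=+4,dy=+1->C; (3,10):dx=+5,dy=-8->D
  (4,5):dx=-1,dy=-9->C; (4,6):dx=+1,dy=-1->D; (4,7):dx=-5,dy=-15->C; (4,8):dx=-2,dy=-8->C
  (4,9):dx=-4,dy=-4->C; (4,10):dx=-3,dy=-13->C; (5,6):dx=+2,dy=+8->C; (5,7):dx=-4,dy=-6->C
  (5,8):dx=-1,dy=+1->D; (5,9):dx=-3,dy=+5->D; (5,10):dx=-2,dy=-4->C; (6,7):dx=-6,dy=-14->C
  (6,8):dx=-3,dy=-7->C; (6,9):dx=-5,dy=-3->C; (6,10):dx=-4,dy=-12->C; (7,8):dx=+3,dy=+7->C
  (7,9):dx=+1,dy=+11->C; (7,10):dx=+2,dy=+2->C; (8,9):dx=-2,dy=+4->D; (8,10):dx=-1,dy=-5->C
  (9,10):dx=+1,dy=-9->D
Step 2: C = 33, D = 12, total pairs = 45.
Step 3: tau = (C - D)/(n(n-1)/2) = (33 - 12)/45 = 0.466667.
Step 4: Exact two-sided p-value (enumerate n! = 3628800 permutations of y under H0): p = 0.072550.
Step 5: alpha = 0.1. reject H0.

tau_b = 0.4667 (C=33, D=12), p = 0.072550, reject H0.


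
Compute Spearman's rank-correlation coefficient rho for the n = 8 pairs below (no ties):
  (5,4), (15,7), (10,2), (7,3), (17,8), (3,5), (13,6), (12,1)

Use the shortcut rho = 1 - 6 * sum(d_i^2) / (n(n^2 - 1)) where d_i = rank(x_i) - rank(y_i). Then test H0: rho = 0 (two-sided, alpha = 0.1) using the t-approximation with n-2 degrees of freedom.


Step 1: Rank x and y separately (midranks; no ties here).
rank(x): 5->2, 15->7, 10->4, 7->3, 17->8, 3->1, 13->6, 12->5
rank(y): 4->4, 7->7, 2->2, 3->3, 8->8, 5->5, 6->6, 1->1
Step 2: d_i = R_x(i) - R_y(i); compute d_i^2.
  (2-4)^2=4, (7-7)^2=0, (4-2)^2=4, (3-3)^2=0, (8-8)^2=0, (1-5)^2=16, (6-6)^2=0, (5-1)^2=16
sum(d^2) = 40.
Step 3: rho = 1 - 6*40 / (8*(8^2 - 1)) = 1 - 240/504 = 0.523810.
Step 4: Under H0, t = rho * sqrt((n-2)/(1-rho^2)) = 1.5062 ~ t(6).
Step 5: Two-sided p-value from the t-distribution with 6 df = 0.182721.
Step 6: alpha = 0.1. fail to reject H0.

rho = 0.5238, p = 0.182721, fail to reject H0 at alpha = 0.1.


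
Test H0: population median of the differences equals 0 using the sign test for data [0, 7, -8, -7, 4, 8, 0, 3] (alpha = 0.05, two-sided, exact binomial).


Step 1: Discard zero differences. Original n = 8; n_eff = number of nonzero differences = 6.
Nonzero differences (with sign): +7, -8, -7, +4, +8, +3
Step 2: Count signs: positive = 4, negative = 2.
Step 3: Under H0: P(positive) = 0.5, so the number of positives S ~ Bin(6, 0.5).
Step 4: Two-sided exact p-value = sum of Bin(6,0.5) probabilities at or below the observed probability = 0.687500.
Step 5: alpha = 0.05. fail to reject H0.

n_eff = 6, pos = 4, neg = 2, p = 0.687500, fail to reject H0.


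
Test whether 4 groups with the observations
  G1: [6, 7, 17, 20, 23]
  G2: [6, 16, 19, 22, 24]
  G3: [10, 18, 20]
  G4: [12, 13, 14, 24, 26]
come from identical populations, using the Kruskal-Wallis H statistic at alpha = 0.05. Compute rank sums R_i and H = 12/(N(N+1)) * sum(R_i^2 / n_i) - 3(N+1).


Step 1: Combine all N = 18 observations and assign midranks.
sorted (value, group, rank): (6,G1,1.5), (6,G2,1.5), (7,G1,3), (10,G3,4), (12,G4,5), (13,G4,6), (14,G4,7), (16,G2,8), (17,G1,9), (18,G3,10), (19,G2,11), (20,G1,12.5), (20,G3,12.5), (22,G2,14), (23,G1,15), (24,G2,16.5), (24,G4,16.5), (26,G4,18)
Step 2: Sum ranks within each group.
R_1 = 41 (n_1 = 5)
R_2 = 51 (n_2 = 5)
R_3 = 26.5 (n_3 = 3)
R_4 = 52.5 (n_4 = 5)
Step 3: H = 12/(N(N+1)) * sum(R_i^2/n_i) - 3(N+1)
     = 12/(18*19) * (41^2/5 + 51^2/5 + 26.5^2/3 + 52.5^2/5) - 3*19
     = 0.035088 * 1641.73 - 57
     = 0.604678.
Step 4: Ties present; correction factor C = 1 - 18/(18^3 - 18) = 0.996904. Corrected H = 0.604678 / 0.996904 = 0.606556.
Step 5: Under H0, H ~ chi^2(3); p-value = 0.894930.
Step 6: alpha = 0.05. fail to reject H0.

H = 0.6066, df = 3, p = 0.894930, fail to reject H0.


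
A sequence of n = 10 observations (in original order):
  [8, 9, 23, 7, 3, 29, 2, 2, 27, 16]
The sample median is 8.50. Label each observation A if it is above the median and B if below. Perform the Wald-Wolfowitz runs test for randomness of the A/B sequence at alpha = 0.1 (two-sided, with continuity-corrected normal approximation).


Step 1: Compute median = 8.50; label A = above, B = below.
Labels in order: BAABBABBAA  (n_A = 5, n_B = 5)
Step 2: Count runs R = 6.
Step 3: Under H0 (random ordering), E[R] = 2*n_A*n_B/(n_A+n_B) + 1 = 2*5*5/10 + 1 = 6.0000.
        Var[R] = 2*n_A*n_B*(2*n_A*n_B - n_A - n_B) / ((n_A+n_B)^2 * (n_A+n_B-1)) = 2000/900 = 2.2222.
        SD[R] = 1.4907.
Step 4: R = E[R], so z = 0 with no continuity correction.
Step 5: Two-sided p-value via normal approximation = 2*(1 - Phi(|z|)) = 1.000000.
Step 6: alpha = 0.1. fail to reject H0.

R = 6, z = 0.0000, p = 1.000000, fail to reject H0.


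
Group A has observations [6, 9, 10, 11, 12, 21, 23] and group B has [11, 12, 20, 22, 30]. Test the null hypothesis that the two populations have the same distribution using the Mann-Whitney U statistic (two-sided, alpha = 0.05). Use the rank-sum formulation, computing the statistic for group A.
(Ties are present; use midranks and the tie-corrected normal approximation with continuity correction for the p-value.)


Step 1: Combine and sort all 12 observations; assign midranks.
sorted (value, group): (6,X), (9,X), (10,X), (11,X), (11,Y), (12,X), (12,Y), (20,Y), (21,X), (22,Y), (23,X), (30,Y)
ranks: 6->1, 9->2, 10->3, 11->4.5, 11->4.5, 12->6.5, 12->6.5, 20->8, 21->9, 22->10, 23->11, 30->12
Step 2: Rank sum for X: R1 = 1 + 2 + 3 + 4.5 + 6.5 + 9 + 11 = 37.
Step 3: U_X = R1 - n1(n1+1)/2 = 37 - 7*8/2 = 37 - 28 = 9.
       U_Y = n1*n2 - U_X = 35 - 9 = 26.
Step 4: Ties are present, so use the tie-corrected normal approximation (with continuity correction) for the p-value.
Step 5: p-value = 0.192314; compare to alpha = 0.05. fail to reject H0.

U_X = 9, p = 0.192314, fail to reject H0 at alpha = 0.05.


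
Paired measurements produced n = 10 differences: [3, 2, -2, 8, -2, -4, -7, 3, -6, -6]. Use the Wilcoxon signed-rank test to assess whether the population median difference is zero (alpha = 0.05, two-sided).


Step 1: Drop any zero differences (none here) and take |d_i|.
|d| = [3, 2, 2, 8, 2, 4, 7, 3, 6, 6]
Step 2: Midrank |d_i| (ties get averaged ranks).
ranks: |3|->4.5, |2|->2, |2|->2, |8|->10, |2|->2, |4|->6, |7|->9, |3|->4.5, |6|->7.5, |6|->7.5
Step 3: Attach original signs; sum ranks with positive sign and with negative sign.
W+ = 4.5 + 2 + 10 + 4.5 = 21
W- = 2 + 2 + 6 + 9 + 7.5 + 7.5 = 34
(Check: W+ + W- = 55 should equal n(n+1)/2 = 55.)
Step 4: Test statistic W = min(W+, W-) = 21.
Step 5: Ties in |d|, so use the tie-corrected normal approximation.
        E[W] = n(n+1)/4 = 10*11/4 = 27.5.
        Tie groups: |d|=2 (t=3), |d|=3 (t=2), |d|=6 (t=2); sum(t^3 - t) = 36.
        Var[W] = n(n+1)(2n+1)/24 - sum(t^3-t)/48 = 2310/24 - 36/48 = 95.5.
        z = (W - E[W]) / sqrt(Var[W]) = (21 - 27.5) / 9.7724 = -0.6651.
        Two-sided p = 2*Phi(z) = 0.505962.
Step 6: alpha = 0.05. fail to reject H0.

W+ = 21, W- = 34, W = min = 21, p = 0.505962, fail to reject H0.


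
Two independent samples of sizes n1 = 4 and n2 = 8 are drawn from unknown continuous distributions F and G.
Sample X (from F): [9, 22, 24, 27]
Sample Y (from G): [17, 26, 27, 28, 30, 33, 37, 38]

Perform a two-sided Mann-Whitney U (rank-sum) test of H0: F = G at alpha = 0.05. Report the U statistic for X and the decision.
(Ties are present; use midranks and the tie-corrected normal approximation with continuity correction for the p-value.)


Step 1: Combine and sort all 12 observations; assign midranks.
sorted (value, group): (9,X), (17,Y), (22,X), (24,X), (26,Y), (27,X), (27,Y), (28,Y), (30,Y), (33,Y), (37,Y), (38,Y)
ranks: 9->1, 17->2, 22->3, 24->4, 26->5, 27->6.5, 27->6.5, 28->8, 30->9, 33->10, 37->11, 38->12
Step 2: Rank sum for X: R1 = 1 + 3 + 4 + 6.5 = 14.5.
Step 3: U_X = R1 - n1(n1+1)/2 = 14.5 - 4*5/2 = 14.5 - 10 = 4.5.
       U_Y = n1*n2 - U_X = 32 - 4.5 = 27.5.
Step 4: Ties are present, so use the tie-corrected normal approximation (with continuity correction) for the p-value.
Step 5: p-value = 0.061271; compare to alpha = 0.05. fail to reject H0.

U_X = 4.5, p = 0.061271, fail to reject H0 at alpha = 0.05.


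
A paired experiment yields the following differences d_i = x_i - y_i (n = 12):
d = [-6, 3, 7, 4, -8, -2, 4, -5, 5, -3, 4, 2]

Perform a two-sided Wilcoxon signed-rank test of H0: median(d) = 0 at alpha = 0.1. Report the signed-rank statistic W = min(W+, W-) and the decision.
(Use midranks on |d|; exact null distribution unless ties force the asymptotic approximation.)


Step 1: Drop any zero differences (none here) and take |d_i|.
|d| = [6, 3, 7, 4, 8, 2, 4, 5, 5, 3, 4, 2]
Step 2: Midrank |d_i| (ties get averaged ranks).
ranks: |6|->10, |3|->3.5, |7|->11, |4|->6, |8|->12, |2|->1.5, |4|->6, |5|->8.5, |5|->8.5, |3|->3.5, |4|->6, |2|->1.5
Step 3: Attach original signs; sum ranks with positive sign and with negative sign.
W+ = 3.5 + 11 + 6 + 6 + 8.5 + 6 + 1.5 = 42.5
W- = 10 + 12 + 1.5 + 8.5 + 3.5 = 35.5
(Check: W+ + W- = 78 should equal n(n+1)/2 = 78.)
Step 4: Test statistic W = min(W+, W-) = 35.5.
Step 5: Ties in |d|, so use the tie-corrected normal approximation.
        E[W] = n(n+1)/4 = 12*13/4 = 39.
        Tie groups: |d|=2 (t=2), |d|=3 (t=2), |d|=4 (t=3), |d|=5 (t=2); sum(t^3 - t) = 42.
        Var[W] = n(n+1)(2n+1)/24 - sum(t^3-t)/48 = 3900/24 - 42/48 = 161.625.
        z = (W - E[W]) / sqrt(Var[W]) = (35.5 - 39) / 12.7132 = -0.2753.
        Two-sided p = 2*Phi(z) = 0.783082.
Step 6: alpha = 0.1. fail to reject H0.

W+ = 42.5, W- = 35.5, W = min = 35.5, p = 0.783082, fail to reject H0.


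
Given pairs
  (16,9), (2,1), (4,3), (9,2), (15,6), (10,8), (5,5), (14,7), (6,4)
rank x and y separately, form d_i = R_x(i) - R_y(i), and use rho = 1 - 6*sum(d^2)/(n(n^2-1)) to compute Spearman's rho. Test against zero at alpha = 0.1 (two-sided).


Step 1: Rank x and y separately (midranks; no ties here).
rank(x): 16->9, 2->1, 4->2, 9->5, 15->8, 10->6, 5->3, 14->7, 6->4
rank(y): 9->9, 1->1, 3->3, 2->2, 6->6, 8->8, 5->5, 7->7, 4->4
Step 2: d_i = R_x(i) - R_y(i); compute d_i^2.
  (9-9)^2=0, (1-1)^2=0, (2-3)^2=1, (5-2)^2=9, (8-6)^2=4, (6-8)^2=4, (3-5)^2=4, (7-7)^2=0, (4-4)^2=0
sum(d^2) = 22.
Step 3: rho = 1 - 6*22 / (9*(9^2 - 1)) = 1 - 132/720 = 0.816667.
Step 4: Under H0, t = rho * sqrt((n-2)/(1-rho^2)) = 3.7440 ~ t(7).
Step 5: Two-sided p-value from the t-distribution with 7 df = 0.007225.
Step 6: alpha = 0.1. reject H0.

rho = 0.8167, p = 0.007225, reject H0 at alpha = 0.1.


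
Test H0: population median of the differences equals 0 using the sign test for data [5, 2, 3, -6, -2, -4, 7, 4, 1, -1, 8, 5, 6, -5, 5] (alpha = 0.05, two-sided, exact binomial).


Step 1: Discard zero differences. Original n = 15; n_eff = number of nonzero differences = 15.
Nonzero differences (with sign): +5, +2, +3, -6, -2, -4, +7, +4, +1, -1, +8, +5, +6, -5, +5
Step 2: Count signs: positive = 10, negative = 5.
Step 3: Under H0: P(positive) = 0.5, so the number of positives S ~ Bin(15, 0.5).
Step 4: Two-sided exact p-value = sum of Bin(15,0.5) probabilities at or below the observed probability = 0.301758.
Step 5: alpha = 0.05. fail to reject H0.

n_eff = 15, pos = 10, neg = 5, p = 0.301758, fail to reject H0.


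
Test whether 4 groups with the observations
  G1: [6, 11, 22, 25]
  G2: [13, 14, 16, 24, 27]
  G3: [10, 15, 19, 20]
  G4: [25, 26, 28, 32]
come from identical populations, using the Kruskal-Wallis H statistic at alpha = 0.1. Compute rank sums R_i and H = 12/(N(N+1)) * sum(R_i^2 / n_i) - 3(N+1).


Step 1: Combine all N = 17 observations and assign midranks.
sorted (value, group, rank): (6,G1,1), (10,G3,2), (11,G1,3), (13,G2,4), (14,G2,5), (15,G3,6), (16,G2,7), (19,G3,8), (20,G3,9), (22,G1,10), (24,G2,11), (25,G1,12.5), (25,G4,12.5), (26,G4,14), (27,G2,15), (28,G4,16), (32,G4,17)
Step 2: Sum ranks within each group.
R_1 = 26.5 (n_1 = 4)
R_2 = 42 (n_2 = 5)
R_3 = 25 (n_3 = 4)
R_4 = 59.5 (n_4 = 4)
Step 3: H = 12/(N(N+1)) * sum(R_i^2/n_i) - 3(N+1)
     = 12/(17*18) * (26.5^2/4 + 42^2/5 + 25^2/4 + 59.5^2/4) - 3*18
     = 0.039216 * 1569.67 - 54
     = 7.555882.
Step 4: Ties present; correction factor C = 1 - 6/(17^3 - 17) = 0.998775. Corrected H = 7.555882 / 0.998775 = 7.565153.
Step 5: Under H0, H ~ chi^2(3); p-value = 0.055908.
Step 6: alpha = 0.1. reject H0.

H = 7.5652, df = 3, p = 0.055908, reject H0.


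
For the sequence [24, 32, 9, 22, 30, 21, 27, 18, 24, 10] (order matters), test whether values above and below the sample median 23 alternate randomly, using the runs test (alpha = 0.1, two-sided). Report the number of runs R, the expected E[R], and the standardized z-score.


Step 1: Compute median = 23; label A = above, B = below.
Labels in order: AABBABABAB  (n_A = 5, n_B = 5)
Step 2: Count runs R = 8.
Step 3: Under H0 (random ordering), E[R] = 2*n_A*n_B/(n_A+n_B) + 1 = 2*5*5/10 + 1 = 6.0000.
        Var[R] = 2*n_A*n_B*(2*n_A*n_B - n_A - n_B) / ((n_A+n_B)^2 * (n_A+n_B-1)) = 2000/900 = 2.2222.
        SD[R] = 1.4907.
Step 4: Continuity-corrected z = (R - 0.5 - E[R]) / SD[R] = (8 - 0.5 - 6.0000) / 1.4907 = 1.0062.
Step 5: Two-sided p-value via normal approximation = 2*(1 - Phi(|z|)) = 0.314305.
Step 6: alpha = 0.1. fail to reject H0.

R = 8, z = 1.0062, p = 0.314305, fail to reject H0.


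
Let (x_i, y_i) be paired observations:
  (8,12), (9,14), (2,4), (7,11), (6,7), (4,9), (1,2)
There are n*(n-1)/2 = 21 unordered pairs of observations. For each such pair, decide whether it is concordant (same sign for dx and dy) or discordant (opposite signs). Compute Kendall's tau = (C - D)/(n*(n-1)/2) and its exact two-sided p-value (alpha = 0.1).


Step 1: Enumerate the 21 unordered pairs (i,j) with i<j and classify each by sign(x_j-x_i) * sign(y_j-y_i).
  (1,2):dx=+1,dy=+2->C; (1,3):dx=-6,dy=-8->C; (1,4):dx=-1,dy=-1->C; (1,5):dx=-2,dy=-5->C
  (1,6):dx=-4,dy=-3->C; (1,7):dx=-7,dy=-10->C; (2,3):dx=-7,dy=-10->C; (2,4):dx=-2,dy=-3->C
  (2,5):dx=-3,dy=-7->C; (2,6):dx=-5,dy=-5->C; (2,7):dx=-8,dy=-12->C; (3,4):dx=+5,dy=+7->C
  (3,5):dx=+4,dy=+3->C; (3,6):dx=+2,dy=+5->C; (3,7):dx=-1,dy=-2->C; (4,5):dx=-1,dy=-4->C
  (4,6):dx=-3,dy=-2->C; (4,7):dx=-6,dy=-9->C; (5,6):dx=-2,dy=+2->D; (5,7):dx=-5,dy=-5->C
  (6,7):dx=-3,dy=-7->C
Step 2: C = 20, D = 1, total pairs = 21.
Step 3: tau = (C - D)/(n(n-1)/2) = (20 - 1)/21 = 0.904762.
Step 4: Exact two-sided p-value (enumerate n! = 5040 permutations of y under H0): p = 0.002778.
Step 5: alpha = 0.1. reject H0.

tau_b = 0.9048 (C=20, D=1), p = 0.002778, reject H0.


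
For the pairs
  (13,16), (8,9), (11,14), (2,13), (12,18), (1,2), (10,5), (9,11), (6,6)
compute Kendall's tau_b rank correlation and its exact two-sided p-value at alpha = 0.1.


Step 1: Enumerate the 36 unordered pairs (i,j) with i<j and classify each by sign(x_j-x_i) * sign(y_j-y_i).
  (1,2):dx=-5,dy=-7->C; (1,3):dx=-2,dy=-2->C; (1,4):dx=-11,dy=-3->C; (1,5):dx=-1,dy=+2->D
  (1,6):dx=-12,dy=-14->C; (1,7):dx=-3,dy=-11->C; (1,8):dx=-4,dy=-5->C; (1,9):dx=-7,dy=-10->C
  (2,3):dx=+3,dy=+5->C; (2,4):dx=-6,dy=+4->D; (2,5):dx=+4,dy=+9->C; (2,6):dx=-7,dy=-7->C
  (2,7):dx=+2,dy=-4->D; (2,8):dx=+1,dy=+2->C; (2,9):dx=-2,dy=-3->C; (3,4):dx=-9,dy=-1->C
  (3,5):dx=+1,dy=+4->C; (3,6):dx=-10,dy=-12->C; (3,7):dx=-1,dy=-9->C; (3,8):dx=-2,dy=-3->C
  (3,9):dx=-5,dy=-8->C; (4,5):dx=+10,dy=+5->C; (4,6):dx=-1,dy=-11->C; (4,7):dx=+8,dy=-8->D
  (4,8):dx=+7,dy=-2->D; (4,9):dx=+4,dy=-7->D; (5,6):dx=-11,dy=-16->C; (5,7):dx=-2,dy=-13->C
  (5,8):dx=-3,dy=-7->C; (5,9):dx=-6,dy=-12->C; (6,7):dx=+9,dy=+3->C; (6,8):dx=+8,dy=+9->C
  (6,9):dx=+5,dy=+4->C; (7,8):dx=-1,dy=+6->D; (7,9):dx=-4,dy=+1->D; (8,9):dx=-3,dy=-5->C
Step 2: C = 28, D = 8, total pairs = 36.
Step 3: tau = (C - D)/(n(n-1)/2) = (28 - 8)/36 = 0.555556.
Step 4: Exact two-sided p-value (enumerate n! = 362880 permutations of y under H0): p = 0.044615.
Step 5: alpha = 0.1. reject H0.

tau_b = 0.5556 (C=28, D=8), p = 0.044615, reject H0.


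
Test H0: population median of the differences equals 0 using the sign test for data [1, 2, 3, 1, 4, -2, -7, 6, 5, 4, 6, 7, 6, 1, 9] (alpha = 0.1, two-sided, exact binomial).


Step 1: Discard zero differences. Original n = 15; n_eff = number of nonzero differences = 15.
Nonzero differences (with sign): +1, +2, +3, +1, +4, -2, -7, +6, +5, +4, +6, +7, +6, +1, +9
Step 2: Count signs: positive = 13, negative = 2.
Step 3: Under H0: P(positive) = 0.5, so the number of positives S ~ Bin(15, 0.5).
Step 4: Two-sided exact p-value = sum of Bin(15,0.5) probabilities at or below the observed probability = 0.007385.
Step 5: alpha = 0.1. reject H0.

n_eff = 15, pos = 13, neg = 2, p = 0.007385, reject H0.


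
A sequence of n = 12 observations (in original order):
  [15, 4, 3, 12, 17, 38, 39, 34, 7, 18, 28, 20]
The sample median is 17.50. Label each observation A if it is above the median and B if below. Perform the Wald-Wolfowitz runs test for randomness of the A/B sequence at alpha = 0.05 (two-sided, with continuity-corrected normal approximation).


Step 1: Compute median = 17.50; label A = above, B = below.
Labels in order: BBBBBAAABAAA  (n_A = 6, n_B = 6)
Step 2: Count runs R = 4.
Step 3: Under H0 (random ordering), E[R] = 2*n_A*n_B/(n_A+n_B) + 1 = 2*6*6/12 + 1 = 7.0000.
        Var[R] = 2*n_A*n_B*(2*n_A*n_B - n_A - n_B) / ((n_A+n_B)^2 * (n_A+n_B-1)) = 4320/1584 = 2.7273.
        SD[R] = 1.6514.
Step 4: Continuity-corrected z = (R + 0.5 - E[R]) / SD[R] = (4 + 0.5 - 7.0000) / 1.6514 = -1.5138.
Step 5: Two-sided p-value via normal approximation = 2*(1 - Phi(|z|)) = 0.130070.
Step 6: alpha = 0.05. fail to reject H0.

R = 4, z = -1.5138, p = 0.130070, fail to reject H0.


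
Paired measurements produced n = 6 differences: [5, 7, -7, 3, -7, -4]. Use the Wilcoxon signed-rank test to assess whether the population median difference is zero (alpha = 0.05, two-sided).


Step 1: Drop any zero differences (none here) and take |d_i|.
|d| = [5, 7, 7, 3, 7, 4]
Step 2: Midrank |d_i| (ties get averaged ranks).
ranks: |5|->3, |7|->5, |7|->5, |3|->1, |7|->5, |4|->2
Step 3: Attach original signs; sum ranks with positive sign and with negative sign.
W+ = 3 + 5 + 1 = 9
W- = 5 + 5 + 2 = 12
(Check: W+ + W- = 21 should equal n(n+1)/2 = 21.)
Step 4: Test statistic W = min(W+, W-) = 9.
Step 5: Ties in |d|, so use the tie-corrected normal approximation.
        E[W] = n(n+1)/4 = 6*7/4 = 10.5.
        Tie groups: |d|=7 (t=3); sum(t^3 - t) = 24.
        Var[W] = n(n+1)(2n+1)/24 - sum(t^3-t)/48 = 546/24 - 24/48 = 22.25.
        z = (W - E[W]) / sqrt(Var[W]) = (9 - 10.5) / 4.7170 = -0.3180.
        Two-sided p = 2*Phi(z) = 0.750485.
Step 6: alpha = 0.05. fail to reject H0.

W+ = 9, W- = 12, W = min = 9, p = 0.750485, fail to reject H0.


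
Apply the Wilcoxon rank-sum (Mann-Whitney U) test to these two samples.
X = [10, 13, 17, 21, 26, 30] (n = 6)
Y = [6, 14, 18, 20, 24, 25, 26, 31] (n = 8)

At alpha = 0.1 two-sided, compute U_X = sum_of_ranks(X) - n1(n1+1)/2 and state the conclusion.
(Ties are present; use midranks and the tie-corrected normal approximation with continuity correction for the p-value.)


Step 1: Combine and sort all 14 observations; assign midranks.
sorted (value, group): (6,Y), (10,X), (13,X), (14,Y), (17,X), (18,Y), (20,Y), (21,X), (24,Y), (25,Y), (26,X), (26,Y), (30,X), (31,Y)
ranks: 6->1, 10->2, 13->3, 14->4, 17->5, 18->6, 20->7, 21->8, 24->9, 25->10, 26->11.5, 26->11.5, 30->13, 31->14
Step 2: Rank sum for X: R1 = 2 + 3 + 5 + 8 + 11.5 + 13 = 42.5.
Step 3: U_X = R1 - n1(n1+1)/2 = 42.5 - 6*7/2 = 42.5 - 21 = 21.5.
       U_Y = n1*n2 - U_X = 48 - 21.5 = 26.5.
Step 4: Ties are present, so use the tie-corrected normal approximation (with continuity correction) for the p-value.
Step 5: p-value = 0.796034; compare to alpha = 0.1. fail to reject H0.

U_X = 21.5, p = 0.796034, fail to reject H0 at alpha = 0.1.


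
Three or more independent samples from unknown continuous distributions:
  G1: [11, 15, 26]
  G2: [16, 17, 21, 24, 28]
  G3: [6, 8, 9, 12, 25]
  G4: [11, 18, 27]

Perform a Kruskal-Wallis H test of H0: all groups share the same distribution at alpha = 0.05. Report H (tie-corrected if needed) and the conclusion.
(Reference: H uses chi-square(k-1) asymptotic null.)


Step 1: Combine all N = 16 observations and assign midranks.
sorted (value, group, rank): (6,G3,1), (8,G3,2), (9,G3,3), (11,G1,4.5), (11,G4,4.5), (12,G3,6), (15,G1,7), (16,G2,8), (17,G2,9), (18,G4,10), (21,G2,11), (24,G2,12), (25,G3,13), (26,G1,14), (27,G4,15), (28,G2,16)
Step 2: Sum ranks within each group.
R_1 = 25.5 (n_1 = 3)
R_2 = 56 (n_2 = 5)
R_3 = 25 (n_3 = 5)
R_4 = 29.5 (n_4 = 3)
Step 3: H = 12/(N(N+1)) * sum(R_i^2/n_i) - 3(N+1)
     = 12/(16*17) * (25.5^2/3 + 56^2/5 + 25^2/5 + 29.5^2/3) - 3*17
     = 0.044118 * 1259.03 - 51
     = 4.545588.
Step 4: Ties present; correction factor C = 1 - 6/(16^3 - 16) = 0.998529. Corrected H = 4.545588 / 0.998529 = 4.552283.
Step 5: Under H0, H ~ chi^2(3); p-value = 0.207674.
Step 6: alpha = 0.05. fail to reject H0.

H = 4.5523, df = 3, p = 0.207674, fail to reject H0.


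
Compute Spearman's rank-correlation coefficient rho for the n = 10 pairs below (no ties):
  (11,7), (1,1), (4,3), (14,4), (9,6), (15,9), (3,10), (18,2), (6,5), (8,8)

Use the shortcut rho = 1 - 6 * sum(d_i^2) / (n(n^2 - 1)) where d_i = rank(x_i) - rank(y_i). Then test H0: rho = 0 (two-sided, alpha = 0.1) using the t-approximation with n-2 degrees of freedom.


Step 1: Rank x and y separately (midranks; no ties here).
rank(x): 11->7, 1->1, 4->3, 14->8, 9->6, 15->9, 3->2, 18->10, 6->4, 8->5
rank(y): 7->7, 1->1, 3->3, 4->4, 6->6, 9->9, 10->10, 2->2, 5->5, 8->8
Step 2: d_i = R_x(i) - R_y(i); compute d_i^2.
  (7-7)^2=0, (1-1)^2=0, (3-3)^2=0, (8-4)^2=16, (6-6)^2=0, (9-9)^2=0, (2-10)^2=64, (10-2)^2=64, (4-5)^2=1, (5-8)^2=9
sum(d^2) = 154.
Step 3: rho = 1 - 6*154 / (10*(10^2 - 1)) = 1 - 924/990 = 0.066667.
Step 4: Under H0, t = rho * sqrt((n-2)/(1-rho^2)) = 0.1890 ~ t(8).
Step 5: Two-sided p-value from the t-distribution with 8 df = 0.854813.
Step 6: alpha = 0.1. fail to reject H0.

rho = 0.0667, p = 0.854813, fail to reject H0 at alpha = 0.1.
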